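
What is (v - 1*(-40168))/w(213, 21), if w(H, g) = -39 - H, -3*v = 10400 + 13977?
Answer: -96127/756 ≈ -127.15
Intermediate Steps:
v = -24377/3 (v = -(10400 + 13977)/3 = -1/3*24377 = -24377/3 ≈ -8125.7)
(v - 1*(-40168))/w(213, 21) = (-24377/3 - 1*(-40168))/(-39 - 1*213) = (-24377/3 + 40168)/(-39 - 213) = (96127/3)/(-252) = (96127/3)*(-1/252) = -96127/756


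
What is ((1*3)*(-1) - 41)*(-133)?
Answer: 5852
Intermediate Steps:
((1*3)*(-1) - 41)*(-133) = (3*(-1) - 41)*(-133) = (-3 - 41)*(-133) = -44*(-133) = 5852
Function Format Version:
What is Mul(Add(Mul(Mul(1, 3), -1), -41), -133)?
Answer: 5852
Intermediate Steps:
Mul(Add(Mul(Mul(1, 3), -1), -41), -133) = Mul(Add(Mul(3, -1), -41), -133) = Mul(Add(-3, -41), -133) = Mul(-44, -133) = 5852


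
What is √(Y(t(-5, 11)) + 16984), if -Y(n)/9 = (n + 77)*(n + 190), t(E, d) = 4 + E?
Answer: 2*I*√28073 ≈ 335.1*I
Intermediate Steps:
Y(n) = -9*(77 + n)*(190 + n) (Y(n) = -9*(n + 77)*(n + 190) = -9*(77 + n)*(190 + n))
√(Y(t(-5, 11)) + 16984) = √((-131670 - 2403*(4 - 5) - 9*(4 - 5)²) + 16984) = √((-131670 - 2403*(-1) - 9*(-1)²) + 16984) = √((-131670 + 2403 - 9*1) + 16984) = √((-131670 + 2403 - 9) + 16984) = √(-129276 + 16984) = √(-112292) = 2*I*√28073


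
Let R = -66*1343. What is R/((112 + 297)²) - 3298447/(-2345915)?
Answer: 343830298837/392427007115 ≈ 0.87616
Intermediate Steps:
R = -88638
R/((112 + 297)²) - 3298447/(-2345915) = -88638/(112 + 297)² - 3298447/(-2345915) = -88638/(409²) - 3298447*(-1/2345915) = -88638/167281 + 3298447/2345915 = 343830298837/392427007115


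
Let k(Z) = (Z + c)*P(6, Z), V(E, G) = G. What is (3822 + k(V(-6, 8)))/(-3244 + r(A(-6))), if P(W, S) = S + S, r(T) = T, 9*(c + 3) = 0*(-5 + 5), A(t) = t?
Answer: -1951/1625 ≈ -1.2006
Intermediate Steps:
c = -3 (c = -3 + (0*(-5 + 5))/9 = -3 + (0*0)/9 = -3 + (1/9)*0 = -3 + 0 = -3)
P(W, S) = 2*S
k(Z) = 2*Z*(-3 + Z) (k(Z) = (Z - 3)*(2*Z) = (-3 + Z)*(2*Z) = 2*Z*(-3 + Z))
(3822 + k(V(-6, 8)))/(-3244 + r(A(-6))) = (3822 + 2*8*(-3 + 8))/(-3244 - 6) = (3822 + 2*8*5)/(-3250) = (3822 + 80)*(-1/3250) = 3902*(-1/3250) = -1951/1625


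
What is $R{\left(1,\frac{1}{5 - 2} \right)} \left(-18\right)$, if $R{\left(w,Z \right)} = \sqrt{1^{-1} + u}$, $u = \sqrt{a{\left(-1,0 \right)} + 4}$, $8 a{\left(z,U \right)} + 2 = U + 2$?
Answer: $- 18 \sqrt{3} \approx -31.177$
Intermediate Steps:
$a{\left(z,U \right)} = \frac{U}{8}$ ($a{\left(z,U \right)} = - \frac{1}{4} + \frac{U + 2}{8} = - \frac{1}{4} + \frac{2 + U}{8} = - \frac{1}{4} + \left(\frac{1}{4} + \frac{U}{8}\right) = \frac{U}{8}$)
$u = 2$ ($u = \sqrt{\frac{1}{8} \cdot 0 + 4} = \sqrt{0 + 4} = \sqrt{4} = 2$)
$R{\left(w,Z \right)} = \sqrt{3}$ ($R{\left(w,Z \right)} = \sqrt{1^{-1} + 2} = \sqrt{1 + 2} = \sqrt{3}$)
$R{\left(1,\frac{1}{5 - 2} \right)} \left(-18\right) = \sqrt{3} \left(-18\right) = - 18 \sqrt{3}$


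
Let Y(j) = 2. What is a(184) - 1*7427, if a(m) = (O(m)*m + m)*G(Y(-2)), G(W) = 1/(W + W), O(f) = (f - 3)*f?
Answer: 1524603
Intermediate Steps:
O(f) = f*(-3 + f) (O(f) = (-3 + f)*f = f*(-3 + f))
G(W) = 1/(2*W)
a(m) = m/4 + m²*(-3 + m)/4 (a(m) = ((m*(-3 + m))*m + m)*((½)/2) = (m²*(-3 + m) + m)*((½)*(½)) = (m + m²*(-3 + m))*(¼) = m/4 + m²*(-3 + m)/4)
a(184) - 1*7427 = (¼)*184*(1 + 184*(-3 + 184)) - 1*7427 = (¼)*184*(1 + 184*181) - 7427 = (¼)*184*(1 + 33304) - 7427 = (¼)*184*33305 - 7427 = 1532030 - 7427 = 1524603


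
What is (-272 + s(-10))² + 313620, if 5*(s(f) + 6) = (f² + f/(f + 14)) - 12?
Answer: 38168881/100 ≈ 3.8169e+5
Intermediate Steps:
s(f) = -42/5 + f²/5 + f/(5*(14 + f)) (s(f) = -6 + ((f² + f/(f + 14)) - 12)/5 = -6 + ((f² + f/(14 + f)) - 12)/5 = -6 + (-12 + f² + f/(14 + f))/5 = -6 + (-12/5 + f²/5 + f/(5*(14 + f))) = -42/5 + f²/5 + f/(5*(14 + f)))
(-272 + s(-10))² + 313620 = (-272 + (-588 + (-10)³ - 41*(-10) + 14*(-10)²)/(5*(14 - 10)))² + 313620 = (-272 + (⅕)*(-588 - 1000 + 410 + 14*100)/4)² + 313620 = (-272 + (⅕)*(¼)*(-588 - 1000 + 410 + 1400))² + 313620 = (-272 + (⅕)*(¼)*222)² + 313620 = (-272 + 111/10)² + 313620 = (-2609/10)² + 313620 = 6806881/100 + 313620 = 38168881/100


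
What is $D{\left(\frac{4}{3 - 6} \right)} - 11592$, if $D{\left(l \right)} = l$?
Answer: $- \frac{34780}{3} \approx -11593.0$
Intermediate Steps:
$D{\left(\frac{4}{3 - 6} \right)} - 11592 = \frac{4}{3 - 6} - 11592 = \frac{4}{-3} - 11592 = 4 \left(- \frac{1}{3}\right) - 11592 = - \frac{4}{3} - 11592 = - \frac{34780}{3}$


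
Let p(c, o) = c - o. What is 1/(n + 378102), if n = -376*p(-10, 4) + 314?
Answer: 1/383680 ≈ 2.6063e-6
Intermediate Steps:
n = 5578 (n = -376*(-10 - 1*4) + 314 = -376*(-10 - 4) + 314 = -376*(-14) + 314 = 5264 + 314 = 5578)
1/(n + 378102) = 1/(5578 + 378102) = 1/383680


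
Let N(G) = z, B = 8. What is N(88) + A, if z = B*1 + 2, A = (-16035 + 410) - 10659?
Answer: -26274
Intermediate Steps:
A = -26284 (A = -15625 - 10659 = -26284)
z = 10 (z = 8*1 + 2 = 8 + 2 = 10)
N(G) = 10
N(88) + A = 10 - 26284 = -26274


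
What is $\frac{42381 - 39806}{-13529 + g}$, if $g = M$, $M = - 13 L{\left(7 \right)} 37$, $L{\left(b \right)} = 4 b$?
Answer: $- \frac{2575}{26997} \approx -0.095381$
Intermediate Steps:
$M = -13468$ ($M = - 13 \cdot 4 \cdot 7 \cdot 37 = \left(-13\right) 28 \cdot 37 = \left(-364\right) 37 = -13468$)
$g = -13468$
$\frac{42381 - 39806}{-13529 + g} = \frac{42381 - 39806}{-13529 - 13468} = \frac{2575}{-26997} = 2575 \left(- \frac{1}{26997}\right) = - \frac{2575}{26997}$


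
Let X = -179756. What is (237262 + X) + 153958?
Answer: 211464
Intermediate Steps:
(237262 + X) + 153958 = (237262 - 179756) + 153958 = 57506 + 153958 = 211464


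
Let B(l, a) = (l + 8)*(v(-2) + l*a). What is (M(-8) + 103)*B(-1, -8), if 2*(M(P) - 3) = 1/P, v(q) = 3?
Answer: 130515/16 ≈ 8157.2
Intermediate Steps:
M(P) = 3 + 1/(2*P)
B(l, a) = (3 + a*l)*(8 + l) (B(l, a) = (l + 8)*(3 + l*a) = (8 + l)*(3 + a*l) = (3 + a*l)*(8 + l))
(M(-8) + 103)*B(-1, -8) = ((3 + (½)/(-8)) + 103)*(24 + 3*(-1) - 8*(-1)² + 8*(-8)*(-1)) = ((3 + (½)*(-⅛)) + 103)*(24 - 3 - 8*1 + 64) = ((3 - 1/16) + 103)*(24 - 3 - 8 + 64) = (47/16 + 103)*77 = (1695/16)*77 = 130515/16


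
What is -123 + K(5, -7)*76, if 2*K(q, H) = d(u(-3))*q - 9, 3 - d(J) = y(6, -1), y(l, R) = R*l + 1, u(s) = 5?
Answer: 1055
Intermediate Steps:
y(l, R) = 1 + R*l
d(J) = 8 (d(J) = 3 - (1 - 1*6) = 3 - (1 - 6) = 3 - 1*(-5) = 3 + 5 = 8)
K(q, H) = -9/2 + 4*q (K(q, H) = (8*q - 9)/2 = (-9 + 8*q)/2 = -9/2 + 4*q)
-123 + K(5, -7)*76 = -123 + (-9/2 + 4*5)*76 = -123 + (-9/2 + 20)*76 = -123 + (31/2)*76 = -123 + 1178 = 1055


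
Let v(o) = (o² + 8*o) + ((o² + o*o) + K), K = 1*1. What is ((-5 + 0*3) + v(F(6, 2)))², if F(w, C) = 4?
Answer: 5776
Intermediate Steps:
K = 1
v(o) = 1 + 3*o² + 8*o (v(o) = (o² + 8*o) + ((o² + o*o) + 1) = (o² + 8*o) + ((o² + o²) + 1) = (o² + 8*o) + (2*o² + 1) = (o² + 8*o) + (1 + 2*o²) = 1 + 3*o² + 8*o)
((-5 + 0*3) + v(F(6, 2)))² = ((-5 + 0*3) + (1 + 3*4² + 8*4))² = ((-5 + 0) + (1 + 3*16 + 32))² = (-5 + (1 + 48 + 32))² = (-5 + 81)² = 76² = 5776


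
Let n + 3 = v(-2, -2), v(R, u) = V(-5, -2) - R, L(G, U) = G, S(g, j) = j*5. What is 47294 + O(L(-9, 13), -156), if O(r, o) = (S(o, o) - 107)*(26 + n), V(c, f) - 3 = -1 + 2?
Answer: 21571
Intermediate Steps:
V(c, f) = 4 (V(c, f) = 3 + (-1 + 2) = 3 + 1 = 4)
S(g, j) = 5*j
v(R, u) = 4 - R
n = 3 (n = -3 + (4 - 1*(-2)) = -3 + (4 + 2) = -3 + 6 = 3)
O(r, o) = -3103 + 145*o (O(r, o) = (5*o - 107)*(26 + 3) = (-107 + 5*o)*29 = -3103 + 145*o)
47294 + O(L(-9, 13), -156) = 47294 + (-3103 + 145*(-156)) = 47294 + (-3103 - 22620) = 47294 - 25723 = 21571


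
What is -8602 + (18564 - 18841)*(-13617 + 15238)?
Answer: -457619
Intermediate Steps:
-8602 + (18564 - 18841)*(-13617 + 15238) = -8602 - 277*1621 = -8602 - 449017 = -457619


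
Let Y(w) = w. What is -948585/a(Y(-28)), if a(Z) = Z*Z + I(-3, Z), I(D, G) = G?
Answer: -316195/252 ≈ -1254.7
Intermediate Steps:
a(Z) = Z + Z² (a(Z) = Z*Z + Z = Z² + Z = Z + Z²)
-948585/a(Y(-28)) = -948585*(-1/(28*(1 - 28))) = -948585/((-28*(-27))) = -948585/756 = -948585*1/756 = -316195/252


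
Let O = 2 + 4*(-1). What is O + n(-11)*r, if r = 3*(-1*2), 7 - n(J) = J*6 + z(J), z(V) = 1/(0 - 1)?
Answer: -446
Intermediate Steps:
O = -2 (O = 2 - 4 = -2)
z(V) = -1 (z(V) = 1/(-1) = -1)
n(J) = 8 - 6*J (n(J) = 7 - (J*6 - 1) = 7 - (6*J - 1) = 7 - (-1 + 6*J) = 7 + (1 - 6*J) = 8 - 6*J)
r = -6 (r = 3*(-2) = -6)
O + n(-11)*r = -2 + (8 - 6*(-11))*(-6) = -2 + (8 + 66)*(-6) = -2 + 74*(-6) = -2 - 444 = -446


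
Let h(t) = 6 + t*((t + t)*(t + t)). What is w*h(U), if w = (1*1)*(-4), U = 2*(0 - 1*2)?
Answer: 1000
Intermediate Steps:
U = -4 (U = 2*(0 - 2) = 2*(-2) = -4)
h(t) = 6 + 4*t³ (h(t) = 6 + t*((2*t)*(2*t)) = 6 + t*(4*t²) = 6 + 4*t³)
w = -4 (w = 1*(-4) = -4)
w*h(U) = -4*(6 + 4*(-4)³) = -4*(6 + 4*(-64)) = -4*(6 - 256) = -4*(-250) = 1000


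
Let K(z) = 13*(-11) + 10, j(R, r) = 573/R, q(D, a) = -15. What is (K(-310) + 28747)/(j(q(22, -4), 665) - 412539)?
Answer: -71535/1031443 ≈ -0.069354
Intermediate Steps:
K(z) = -133 (K(z) = -143 + 10 = -133)
(K(-310) + 28747)/(j(q(22, -4), 665) - 412539) = (-133 + 28747)/(573/(-15) - 412539) = 28614/(573*(-1/15) - 412539) = 28614/(-191/5 - 412539) = 28614/(-2062886/5) = 28614*(-5/2062886) = -71535/1031443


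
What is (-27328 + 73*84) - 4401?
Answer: -25597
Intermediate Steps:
(-27328 + 73*84) - 4401 = (-27328 + 6132) - 4401 = -21196 - 4401 = -25597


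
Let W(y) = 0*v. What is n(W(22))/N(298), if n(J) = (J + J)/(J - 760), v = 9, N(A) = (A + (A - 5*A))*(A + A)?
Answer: 0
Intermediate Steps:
N(A) = -6*A² (N(A) = (A - 4*A)*(2*A) = (-3*A)*(2*A) = -6*A²)
W(y) = 0 (W(y) = 0*9 = 0)
n(J) = 2*J/(-760 + J) (n(J) = (2*J)/(-760 + J) = 2*J/(-760 + J))
n(W(22))/N(298) = (2*0/(-760 + 0))/((-6*298²)) = (2*0/(-760))/((-6*88804)) = (2*0*(-1/760))/(-532824) = 0*(-1/532824) = 0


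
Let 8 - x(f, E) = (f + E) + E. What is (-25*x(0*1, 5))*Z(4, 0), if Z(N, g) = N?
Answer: 200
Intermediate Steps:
x(f, E) = 8 - f - 2*E (x(f, E) = 8 - ((f + E) + E) = 8 - ((E + f) + E) = 8 - (f + 2*E) = 8 + (-f - 2*E) = 8 - f - 2*E)
(-25*x(0*1, 5))*Z(4, 0) = -25*(8 - 0 - 2*5)*4 = -25*(8 - 1*0 - 10)*4 = -25*(8 + 0 - 10)*4 = -25*(-2)*4 = 50*4 = 200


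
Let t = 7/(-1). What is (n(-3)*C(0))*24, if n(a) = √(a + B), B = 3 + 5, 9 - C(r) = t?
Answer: 384*√5 ≈ 858.65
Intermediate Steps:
t = -7 (t = 7*(-1) = -7)
C(r) = 16 (C(r) = 9 - 1*(-7) = 9 + 7 = 16)
B = 8
n(a) = √(8 + a) (n(a) = √(a + 8) = √(8 + a))
(n(-3)*C(0))*24 = (√(8 - 3)*16)*24 = (√5*16)*24 = (16*√5)*24 = 384*√5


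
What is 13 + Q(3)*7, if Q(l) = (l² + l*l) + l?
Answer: 160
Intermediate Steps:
Q(l) = l + 2*l² (Q(l) = (l² + l²) + l = 2*l² + l = l + 2*l²)
13 + Q(3)*7 = 13 + (3*(1 + 2*3))*7 = 13 + (3*(1 + 6))*7 = 13 + (3*7)*7 = 13 + 21*7 = 13 + 147 = 160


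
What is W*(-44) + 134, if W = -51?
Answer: 2378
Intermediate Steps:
W*(-44) + 134 = -51*(-44) + 134 = 2244 + 134 = 2378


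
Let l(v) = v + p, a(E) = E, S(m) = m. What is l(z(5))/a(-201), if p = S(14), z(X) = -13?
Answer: -1/201 ≈ -0.0049751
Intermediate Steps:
p = 14
l(v) = 14 + v (l(v) = v + 14 = 14 + v)
l(z(5))/a(-201) = (14 - 13)/(-201) = 1*(-1/201) = -1/201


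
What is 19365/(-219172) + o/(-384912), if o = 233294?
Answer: -7323166681/10545241608 ≈ -0.69445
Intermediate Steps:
19365/(-219172) + o/(-384912) = 19365/(-219172) + 233294/(-384912) = 19365*(-1/219172) + 233294*(-1/384912) = -19365/219172 - 116647/192456 = -7323166681/10545241608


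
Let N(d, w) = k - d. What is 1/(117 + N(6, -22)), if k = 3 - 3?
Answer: 1/111 ≈ 0.0090090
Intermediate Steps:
k = 0
N(d, w) = -d (N(d, w) = 0 - d = -d)
1/(117 + N(6, -22)) = 1/(117 - 1*6) = 1/(117 - 6) = 1/111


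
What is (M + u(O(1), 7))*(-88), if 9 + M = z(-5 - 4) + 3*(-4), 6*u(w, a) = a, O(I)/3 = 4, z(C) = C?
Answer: 7612/3 ≈ 2537.3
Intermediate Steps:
O(I) = 12 (O(I) = 3*4 = 12)
u(w, a) = a/6
M = -30 (M = -9 + ((-5 - 4) + 3*(-4)) = -9 + (-9 - 12) = -9 - 21 = -30)
(M + u(O(1), 7))*(-88) = (-30 + (⅙)*7)*(-88) = (-30 + 7/6)*(-88) = -173/6*(-88) = 7612/3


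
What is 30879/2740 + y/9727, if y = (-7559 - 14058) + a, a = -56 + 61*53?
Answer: 1823609/194540 ≈ 9.3739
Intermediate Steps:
a = 3177 (a = -56 + 3233 = 3177)
y = -18440 (y = (-7559 - 14058) + 3177 = -21617 + 3177 = -18440)
30879/2740 + y/9727 = 30879/2740 - 18440/9727 = 1823609/194540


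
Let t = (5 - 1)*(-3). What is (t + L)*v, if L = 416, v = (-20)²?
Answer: 161600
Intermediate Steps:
v = 400
t = -12 (t = 4*(-3) = -12)
(t + L)*v = (-12 + 416)*400 = 404*400 = 161600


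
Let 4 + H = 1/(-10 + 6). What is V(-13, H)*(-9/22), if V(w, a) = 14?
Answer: -63/11 ≈ -5.7273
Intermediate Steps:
H = -17/4 (H = -4 + 1/(-10 + 6) = -4 + 1/(-4) = -4 - 1/4 = -17/4 ≈ -4.2500)
V(-13, H)*(-9/22) = 14*(-9/22) = -63/11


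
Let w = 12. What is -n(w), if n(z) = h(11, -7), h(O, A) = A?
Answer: 7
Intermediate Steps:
n(z) = -7
-n(w) = -1*(-7) = 7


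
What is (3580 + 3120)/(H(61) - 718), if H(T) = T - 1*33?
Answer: -670/69 ≈ -9.7101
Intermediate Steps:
H(T) = -33 + T (H(T) = T - 33 = -33 + T)
(3580 + 3120)/(H(61) - 718) = (3580 + 3120)/((-33 + 61) - 718) = 6700/(28 - 718) = 6700/(-690) = 6700*(-1/690) = -670/69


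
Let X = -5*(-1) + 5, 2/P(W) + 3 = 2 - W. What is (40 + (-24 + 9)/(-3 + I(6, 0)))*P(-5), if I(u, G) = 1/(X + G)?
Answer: 655/29 ≈ 22.586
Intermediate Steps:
P(W) = 2/(-1 - W) (P(W) = 2/(-3 + (2 - W)) = 2/(-1 - W))
X = 10 (X = 5 + 5 = 10)
I(u, G) = 1/(10 + G)
(40 + (-24 + 9)/(-3 + I(6, 0)))*P(-5) = (40 + (-24 + 9)/(-3 + 1/(10 + 0)))*(-2/(1 - 5)) = (40 - 15/(-3 + 1/10))*(-2/(-4)) = (40 - 15/(-3 + ⅒))*(-2*(-¼)) = (40 - 15/(-29/10))*(½) = (40 - 15*(-10/29))*(½) = (40 + 150/29)*(½) = (1310/29)*(½) = 655/29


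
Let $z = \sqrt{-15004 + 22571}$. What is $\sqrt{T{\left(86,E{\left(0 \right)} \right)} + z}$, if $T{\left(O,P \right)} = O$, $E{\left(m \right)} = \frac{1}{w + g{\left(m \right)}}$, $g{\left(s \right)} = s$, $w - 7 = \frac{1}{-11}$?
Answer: $\sqrt{86 + \sqrt{7567}} \approx 13.153$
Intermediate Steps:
$w = \frac{76}{11}$ ($w = 7 + \frac{1}{-11} = 7 - \frac{1}{11} = \frac{76}{11} \approx 6.9091$)
$E{\left(m \right)} = \frac{1}{\frac{76}{11} + m}$
$z = \sqrt{7567} \approx 86.989$
$\sqrt{T{\left(86,E{\left(0 \right)} \right)} + z} = \sqrt{86 + \sqrt{7567}}$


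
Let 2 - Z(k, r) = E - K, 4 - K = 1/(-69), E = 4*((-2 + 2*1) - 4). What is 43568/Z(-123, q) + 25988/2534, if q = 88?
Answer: 11162050/5611 ≈ 1989.3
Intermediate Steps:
E = -16 (E = 4*((-2 + 2) - 4) = 4*(0 - 4) = 4*(-4) = -16)
K = 277/69 (K = 4 - 1/(-69) = 4 - 1*(-1/69) = 4 + 1/69 = 277/69 ≈ 4.0145)
Z(k, r) = 1519/69 (Z(k, r) = 2 - (-16 - 1*277/69) = 2 - (-16 - 277/69) = 2 - 1*(-1381/69) = 2 + 1381/69 = 1519/69)
43568/Z(-123, q) + 25988/2534 = 43568/(1519/69) + 25988/2534 = 43568*(69/1519) + 25988*(1/2534) = 429456/217 + 12994/1267 = 11162050/5611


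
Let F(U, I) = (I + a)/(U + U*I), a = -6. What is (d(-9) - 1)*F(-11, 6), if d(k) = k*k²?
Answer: 0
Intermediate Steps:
d(k) = k³
F(U, I) = (-6 + I)/(U + I*U) (F(U, I) = (I - 6)/(U + U*I) = (-6 + I)/(U + I*U))
(d(-9) - 1)*F(-11, 6) = ((-9)³ - 1)*((-6 + 6)/((-11)*(1 + 6))) = (-729 - 1)*(-1/11*0/7) = -(-730)*0/(11*7) = -730*0 = 0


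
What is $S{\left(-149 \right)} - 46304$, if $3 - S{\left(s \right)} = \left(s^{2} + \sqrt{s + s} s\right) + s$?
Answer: $-68353 + 149 i \sqrt{298} \approx -68353.0 + 2572.1 i$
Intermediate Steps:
$S{\left(s \right)} = 3 - s - s^{2} - \sqrt{2} s^{\frac{3}{2}}$ ($S{\left(s \right)} = 3 - \left(\left(s^{2} + \sqrt{s + s} s\right) + s\right) = 3 - \left(\left(s^{2} + \sqrt{2 s} s\right) + s\right) = 3 - \left(\left(s^{2} + \sqrt{2} \sqrt{s} s\right) + s\right) = 3 - \left(\left(s^{2} + \sqrt{2} s^{\frac{3}{2}}\right) + s\right) = 3 - \left(s + s^{2} + \sqrt{2} s^{\frac{3}{2}}\right) = 3 - s - s^{2} - \sqrt{2} s^{\frac{3}{2}}$)
$S{\left(-149 \right)} - 46304 = \left(3 - -149 - \left(-149\right)^{2} - \sqrt{2} \left(-149\right)^{\frac{3}{2}}\right) - 46304 = \left(3 + 149 - 22201 - \sqrt{2} \left(- 149 i \sqrt{149}\right)\right) - 46304 = \left(3 + 149 - 22201 + 149 i \sqrt{298}\right) - 46304 = \left(-22049 + 149 i \sqrt{298}\right) - 46304 = -68353 + 149 i \sqrt{298}$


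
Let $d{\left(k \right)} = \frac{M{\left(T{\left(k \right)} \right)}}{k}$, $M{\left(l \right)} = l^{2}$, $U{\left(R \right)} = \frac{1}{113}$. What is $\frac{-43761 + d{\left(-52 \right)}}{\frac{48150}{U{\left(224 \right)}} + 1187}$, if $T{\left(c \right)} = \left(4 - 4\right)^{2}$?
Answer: $- \frac{43761}{5442137} \approx -0.0080411$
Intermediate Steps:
$T{\left(c \right)} = 0$ ($T{\left(c \right)} = 0^{2} = 0$)
$U{\left(R \right)} = \frac{1}{113}$
$d{\left(k \right)} = 0$ ($d{\left(k \right)} = \frac{0^{2}}{k} = \frac{0}{k} = 0$)
$\frac{-43761 + d{\left(-52 \right)}}{\frac{48150}{U{\left(224 \right)}} + 1187} = \frac{-43761 + 0}{48150 \frac{1}{\frac{1}{113}} + 1187} = - \frac{43761}{48150 \cdot 113 + 1187} = - \frac{43761}{5440950 + 1187} = - \frac{43761}{5442137}$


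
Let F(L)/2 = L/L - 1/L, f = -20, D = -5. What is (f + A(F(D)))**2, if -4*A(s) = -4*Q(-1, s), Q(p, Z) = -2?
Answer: 484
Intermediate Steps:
F(L) = 2 - 2/L (F(L) = 2*(L/L - 1/L) = 2*(1 - 1/L) = 2 - 2/L)
A(s) = -2 (A(s) = -(-1)*(-2) = -1/4*8 = -2)
(f + A(F(D)))**2 = (-20 - 2)**2 = (-22)**2 = 484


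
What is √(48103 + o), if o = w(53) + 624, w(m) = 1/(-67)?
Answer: 2*√54683859/67 ≈ 220.74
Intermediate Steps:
w(m) = -1/67
o = 41807/67 (o = -1/67 + 624 = 41807/67 ≈ 623.99)
√(48103 + o) = √(48103 + 41807/67) = √(3264708/67) = 2*√54683859/67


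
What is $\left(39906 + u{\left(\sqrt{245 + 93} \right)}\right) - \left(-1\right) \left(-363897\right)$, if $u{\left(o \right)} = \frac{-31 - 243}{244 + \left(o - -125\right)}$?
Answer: $- \frac{44005530699}{135823} + \frac{3562 \sqrt{2}}{135823} \approx -3.2399 \cdot 10^{5}$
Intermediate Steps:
$u{\left(o \right)} = - \frac{274}{369 + o}$ ($u{\left(o \right)} = - \frac{274}{244 + \left(o + 125\right)} = - \frac{274}{244 + \left(125 + o\right)} = - \frac{274}{369 + o}$)
$\left(39906 + u{\left(\sqrt{245 + 93} \right)}\right) - \left(-1\right) \left(-363897\right) = \left(39906 - \frac{274}{369 + \sqrt{245 + 93}}\right) - \left(-1\right) \left(-363897\right) = \left(39906 - \frac{274}{369 + \sqrt{338}}\right) - 363897 = \left(39906 - \frac{274}{369 + 13 \sqrt{2}}\right) - 363897 = -323991 - \frac{274}{369 + 13 \sqrt{2}}$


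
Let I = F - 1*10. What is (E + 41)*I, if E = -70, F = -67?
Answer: 2233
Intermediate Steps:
I = -77 (I = -67 - 1*10 = -67 - 10 = -77)
(E + 41)*I = (-70 + 41)*(-77) = -29*(-77) = 2233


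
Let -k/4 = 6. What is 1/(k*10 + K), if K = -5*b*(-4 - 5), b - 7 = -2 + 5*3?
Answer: 1/660 ≈ 0.0015152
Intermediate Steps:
k = -24 (k = -4*6 = -24)
b = 20 (b = 7 + (-2 + 5*3) = 7 + (-2 + 15) = 7 + 13 = 20)
K = 900 (K = -100*(-4 - 5) = -100*(-9) = -5*(-180) = 900)
1/(k*10 + K) = 1/(-24*10 + 900) = 1/(-240 + 900) = 1/660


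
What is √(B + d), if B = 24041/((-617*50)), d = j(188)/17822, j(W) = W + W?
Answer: 3*I*√254658623281986/54980870 ≈ 0.87074*I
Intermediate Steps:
j(W) = 2*W
d = 188/8911 (d = (2*188)/17822 = 376*(1/17822) = 188/8911 ≈ 0.021098)
B = -24041/30850 (B = 24041/(-30850) = 24041*(-1/30850) = -24041/30850 ≈ -0.77929)
√(B + d) = √(-24041/30850 + 188/8911) = √(-208429551/274904350) = 3*I*√254658623281986/54980870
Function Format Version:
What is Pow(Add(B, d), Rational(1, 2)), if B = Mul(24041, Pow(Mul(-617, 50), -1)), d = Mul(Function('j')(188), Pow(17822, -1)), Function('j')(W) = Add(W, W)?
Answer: Mul(Rational(3, 54980870), I, Pow(254658623281986, Rational(1, 2))) ≈ Mul(0.87074, I)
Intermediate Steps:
Function('j')(W) = Mul(2, W)
d = Rational(188, 8911) (d = Mul(Mul(2, 188), Pow(17822, -1)) = Mul(376, Rational(1, 17822)) = Rational(188, 8911) ≈ 0.021098)
B = Rational(-24041, 30850) (B = Mul(24041, Pow(-30850, -1)) = Mul(24041, Rational(-1, 30850)) = Rational(-24041, 30850) ≈ -0.77929)
Pow(Add(B, d), Rational(1, 2)) = Pow(Add(Rational(-24041, 30850), Rational(188, 8911)), Rational(1, 2)) = Pow(Rational(-208429551, 274904350), Rational(1, 2)) = Mul(Rational(3, 54980870), I, Pow(254658623281986, Rational(1, 2)))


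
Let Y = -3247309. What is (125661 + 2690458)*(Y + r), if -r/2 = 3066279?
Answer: -26414821676173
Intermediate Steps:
r = -6132558 (r = -2*3066279 = -6132558)
(125661 + 2690458)*(Y + r) = (125661 + 2690458)*(-3247309 - 6132558) = 2816119*(-9379867) = -26414821676173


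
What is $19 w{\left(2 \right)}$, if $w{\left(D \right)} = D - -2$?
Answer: $76$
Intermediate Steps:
$w{\left(D \right)} = 2 + D$ ($w{\left(D \right)} = D + 2 = 2 + D$)
$19 w{\left(2 \right)} = 19 \left(2 + 2\right) = 19 \cdot 4 = 76$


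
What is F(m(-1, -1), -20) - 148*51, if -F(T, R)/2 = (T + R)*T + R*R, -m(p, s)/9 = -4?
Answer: -9500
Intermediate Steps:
m(p, s) = 36 (m(p, s) = -9*(-4) = 36)
F(T, R) = -2*R**2 - 2*T*(R + T) (F(T, R) = -2*((T + R)*T + R*R) = -2*((R + T)*T + R**2) = -2*(T*(R + T) + R**2) = -2*(R**2 + T*(R + T)) = -2*R**2 - 2*T*(R + T))
F(m(-1, -1), -20) - 148*51 = (-2*(-20)**2 - 2*36**2 - 2*(-20)*36) - 148*51 = (-2*400 - 2*1296 + 1440) - 7548 = (-800 - 2592 + 1440) - 7548 = -1952 - 7548 = -9500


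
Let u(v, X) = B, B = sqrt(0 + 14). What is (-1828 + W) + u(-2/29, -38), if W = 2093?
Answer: 265 + sqrt(14) ≈ 268.74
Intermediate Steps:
B = sqrt(14) ≈ 3.7417
u(v, X) = sqrt(14)
(-1828 + W) + u(-2/29, -38) = (-1828 + 2093) + sqrt(14) = 265 + sqrt(14)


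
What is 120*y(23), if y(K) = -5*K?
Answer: -13800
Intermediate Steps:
120*y(23) = 120*(-5*23) = 120*(-115) = -13800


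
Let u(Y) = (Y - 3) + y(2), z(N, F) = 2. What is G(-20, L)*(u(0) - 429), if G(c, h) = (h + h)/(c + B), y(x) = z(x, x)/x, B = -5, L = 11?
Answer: 9482/25 ≈ 379.28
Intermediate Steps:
y(x) = 2/x
u(Y) = -2 + Y (u(Y) = (Y - 3) + 2/2 = (-3 + Y) + 2*(½) = (-3 + Y) + 1 = -2 + Y)
G(c, h) = 2*h/(-5 + c) (G(c, h) = (h + h)/(c - 5) = (2*h)/(-5 + c) = 2*h/(-5 + c))
G(-20, L)*(u(0) - 429) = (2*11/(-5 - 20))*((-2 + 0) - 429) = (2*11/(-25))*(-2 - 429) = (2*11*(-1/25))*(-431) = -22/25*(-431) = 9482/25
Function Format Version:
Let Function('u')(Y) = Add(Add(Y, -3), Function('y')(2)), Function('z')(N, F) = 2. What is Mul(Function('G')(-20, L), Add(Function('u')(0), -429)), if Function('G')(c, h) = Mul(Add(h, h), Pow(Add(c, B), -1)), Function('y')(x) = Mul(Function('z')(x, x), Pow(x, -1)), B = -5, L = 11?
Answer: Rational(9482, 25) ≈ 379.28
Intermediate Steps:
Function('y')(x) = Mul(2, Pow(x, -1))
Function('u')(Y) = Add(-2, Y) (Function('u')(Y) = Add(Add(Y, -3), Mul(2, Pow(2, -1))) = Add(Add(-3, Y), Mul(2, Rational(1, 2))) = Add(Add(-3, Y), 1) = Add(-2, Y))
Function('G')(c, h) = Mul(2, h, Pow(Add(-5, c), -1)) (Function('G')(c, h) = Mul(Add(h, h), Pow(Add(c, -5), -1)) = Mul(Mul(2, h), Pow(Add(-5, c), -1)) = Mul(2, h, Pow(Add(-5, c), -1)))
Mul(Function('G')(-20, L), Add(Function('u')(0), -429)) = Mul(Mul(2, 11, Pow(Add(-5, -20), -1)), Add(Add(-2, 0), -429)) = Mul(Mul(2, 11, Pow(-25, -1)), Add(-2, -429)) = Mul(Mul(2, 11, Rational(-1, 25)), -431) = Mul(Rational(-22, 25), -431) = Rational(9482, 25)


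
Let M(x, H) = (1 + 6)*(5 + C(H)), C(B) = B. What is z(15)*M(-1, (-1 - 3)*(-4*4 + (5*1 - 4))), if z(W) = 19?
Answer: 8645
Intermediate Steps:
M(x, H) = 35 + 7*H (M(x, H) = (1 + 6)*(5 + H) = 7*(5 + H) = 35 + 7*H)
z(15)*M(-1, (-1 - 3)*(-4*4 + (5*1 - 4))) = 19*(35 + 7*((-1 - 3)*(-4*4 + (5*1 - 4)))) = 19*(35 + 7*(-4*(-16 + (5 - 4)))) = 19*(35 + 7*(-4*(-16 + 1))) = 19*(35 + 7*(-4*(-15))) = 19*(35 + 7*60) = 19*(35 + 420) = 19*455 = 8645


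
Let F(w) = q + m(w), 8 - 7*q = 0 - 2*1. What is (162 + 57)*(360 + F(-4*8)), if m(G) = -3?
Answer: 549471/7 ≈ 78496.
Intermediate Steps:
q = 10/7 (q = 8/7 - (0 - 2*1)/7 = 8/7 - (0 - 2)/7 = 8/7 - 1/7*(-2) = 8/7 + 2/7 = 10/7 ≈ 1.4286)
F(w) = -11/7 (F(w) = 10/7 - 3 = -11/7)
(162 + 57)*(360 + F(-4*8)) = (162 + 57)*(360 - 11/7) = 219*(2509/7) = 549471/7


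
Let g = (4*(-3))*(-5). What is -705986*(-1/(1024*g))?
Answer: 352993/30720 ≈ 11.491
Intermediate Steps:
g = 60 (g = -12*(-5) = 60)
-705986*(-1/(1024*g)) = -705986/(-128*8*60) = -705986/((-1024*60)) = -705986/(-61440) = -705986*(-1/61440) = 352993/30720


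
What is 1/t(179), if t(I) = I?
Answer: 1/179 ≈ 0.0055866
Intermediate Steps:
1/t(179) = 1/179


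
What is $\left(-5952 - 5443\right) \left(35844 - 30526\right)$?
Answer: $-60598610$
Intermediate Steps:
$\left(-5952 - 5443\right) \left(35844 - 30526\right) = \left(-11395\right) 5318 = -60598610$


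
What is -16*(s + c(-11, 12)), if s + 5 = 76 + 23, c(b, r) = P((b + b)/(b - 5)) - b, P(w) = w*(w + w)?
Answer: -3481/2 ≈ -1740.5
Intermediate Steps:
P(w) = 2*w² (P(w) = w*(2*w) = 2*w²)
c(b, r) = -b + 8*b²/(-5 + b)² (c(b, r) = 2*((b + b)/(b - 5))² - b = 2*((2*b)/(-5 + b))² - b = 2*(2*b/(-5 + b))² - b = 2*(4*b²/(-5 + b)²) - b = 8*b²/(-5 + b)² - b = -b + 8*b²/(-5 + b)²)
s = 94 (s = -5 + (76 + 23) = -5 + 99 = 94)
-16*(s + c(-11, 12)) = -16*(94 + (-1*(-11) + 8*(-11)²/(-5 - 11)²)) = -16*(94 + (11 + 8*121/(-16)²)) = -16*(94 + (11 + 8*121*(1/256))) = -16*(94 + (11 + 121/32)) = -16*(94 + 473/32) = -16*3481/32 = -3481/2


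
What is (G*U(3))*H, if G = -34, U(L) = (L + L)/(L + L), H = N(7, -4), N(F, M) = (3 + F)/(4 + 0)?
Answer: -85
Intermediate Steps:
N(F, M) = ¾ + F/4 (N(F, M) = (3 + F)/4 = (3 + F)*(¼) = ¾ + F/4)
H = 5/2 (H = ¾ + (¼)*7 = ¾ + 7/4 = 5/2 ≈ 2.5000)
U(L) = 1 (U(L) = (2*L)/((2*L)) = (2*L)*(1/(2*L)) = 1)
(G*U(3))*H = -34*1*(5/2) = -34*5/2 = -85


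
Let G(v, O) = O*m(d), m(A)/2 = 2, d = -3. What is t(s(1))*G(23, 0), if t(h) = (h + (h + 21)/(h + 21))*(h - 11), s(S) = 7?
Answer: 0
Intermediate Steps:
m(A) = 4 (m(A) = 2*2 = 4)
t(h) = (1 + h)*(-11 + h) (t(h) = (h + (21 + h)/(21 + h))*(-11 + h) = (h + 1)*(-11 + h) = (1 + h)*(-11 + h))
G(v, O) = 4*O (G(v, O) = O*4 = 4*O)
t(s(1))*G(23, 0) = (-11 + 7**2 - 10*7)*(4*0) = (-11 + 49 - 70)*0 = -32*0 = 0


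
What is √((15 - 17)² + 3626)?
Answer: 11*√30 ≈ 60.250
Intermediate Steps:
√((15 - 17)² + 3626) = √((-2)² + 3626) = √(4 + 3626) = √3630 = 11*√30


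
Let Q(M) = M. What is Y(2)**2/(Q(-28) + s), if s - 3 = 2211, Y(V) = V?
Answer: 2/1093 ≈ 0.0018298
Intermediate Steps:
s = 2214 (s = 3 + 2211 = 2214)
Y(2)**2/(Q(-28) + s) = 2**2/(-28 + 2214) = 4/2186 = (1/2186)*4 = 2/1093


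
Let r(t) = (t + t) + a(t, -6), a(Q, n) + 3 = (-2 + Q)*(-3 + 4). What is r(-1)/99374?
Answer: -4/49687 ≈ -8.0504e-5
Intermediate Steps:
a(Q, n) = -5 + Q (a(Q, n) = -3 + (-2 + Q)*(-3 + 4) = -3 + (-2 + Q)*1 = -3 + (-2 + Q) = -5 + Q)
r(t) = -5 + 3*t (r(t) = (t + t) + (-5 + t) = 2*t + (-5 + t) = -5 + 3*t)
r(-1)/99374 = (-5 + 3*(-1))/99374 = (-5 - 3)*(1/99374) = -8*1/99374 = -4/49687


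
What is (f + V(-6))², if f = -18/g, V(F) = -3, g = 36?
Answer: 49/4 ≈ 12.250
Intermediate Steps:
f = -½ (f = -18/36 = -18*1/36 = -½ ≈ -0.50000)
(f + V(-6))² = (-½ - 3)² = (-7/2)² = 49/4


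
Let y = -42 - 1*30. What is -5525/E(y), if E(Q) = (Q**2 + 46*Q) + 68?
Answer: -1105/388 ≈ -2.8479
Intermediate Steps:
y = -72 (y = -42 - 30 = -72)
E(Q) = 68 + Q**2 + 46*Q
-5525/E(y) = -5525/(68 + (-72)**2 + 46*(-72)) = -5525/(68 + 5184 - 3312) = -5525/1940 = -5525*1/1940 = -1105/388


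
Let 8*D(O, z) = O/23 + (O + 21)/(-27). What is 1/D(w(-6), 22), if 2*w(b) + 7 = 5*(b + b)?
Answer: -4968/617 ≈ -8.0519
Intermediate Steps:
w(b) = -7/2 + 5*b (w(b) = -7/2 + (5*(b + b))/2 = -7/2 + (5*(2*b))/2 = -7/2 + (10*b)/2 = -7/2 + 5*b)
D(O, z) = -7/72 + O/1242 (D(O, z) = (O/23 + (O + 21)/(-27))/8 = (O*(1/23) + (21 + O)*(-1/27))/8 = (O/23 + (-7/9 - O/27))/8 = (-7/9 + 4*O/621)/8 = -7/72 + O/1242)
1/D(w(-6), 22) = 1/(-7/72 + (-7/2 + 5*(-6))/1242) = 1/(-7/72 + (-7/2 - 30)/1242) = 1/(-7/72 + (1/1242)*(-67/2)) = 1/(-7/72 - 67/2484) = 1/(-617/4968) = -4968/617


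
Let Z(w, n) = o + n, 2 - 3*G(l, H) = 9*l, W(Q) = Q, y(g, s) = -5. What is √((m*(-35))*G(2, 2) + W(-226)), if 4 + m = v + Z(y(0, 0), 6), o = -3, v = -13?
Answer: I*√25554/3 ≈ 53.285*I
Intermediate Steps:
G(l, H) = ⅔ - 3*l
Z(w, n) = -3 + n
m = -14 (m = -4 + (-13 + (-3 + 6)) = -4 + (-13 + 3) = -4 - 10 = -14)
√((m*(-35))*G(2, 2) + W(-226)) = √((-14*(-35))*(⅔ - 3*2) - 226) = √(490*(⅔ - 6) - 226) = √(490*(-16/3) - 226) = √(-7840/3 - 226) = √(-8518/3) = I*√25554/3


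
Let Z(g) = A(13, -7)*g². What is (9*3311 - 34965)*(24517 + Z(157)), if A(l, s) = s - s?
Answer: -126654822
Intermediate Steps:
A(l, s) = 0
Z(g) = 0 (Z(g) = 0*g² = 0)
(9*3311 - 34965)*(24517 + Z(157)) = (9*3311 - 34965)*(24517 + 0) = (29799 - 34965)*24517 = -5166*24517 = -126654822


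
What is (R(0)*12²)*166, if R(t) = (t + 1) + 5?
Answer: 143424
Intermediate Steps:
R(t) = 6 + t (R(t) = (1 + t) + 5 = 6 + t)
(R(0)*12²)*166 = ((6 + 0)*12²)*166 = (6*144)*166 = 864*166 = 143424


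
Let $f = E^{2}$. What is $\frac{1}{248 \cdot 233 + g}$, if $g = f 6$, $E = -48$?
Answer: $\frac{1}{71608} \approx 1.3965 \cdot 10^{-5}$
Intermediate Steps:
$f = 2304$ ($f = \left(-48\right)^{2} = 2304$)
$g = 13824$ ($g = 2304 \cdot 6 = 13824$)
$\frac{1}{248 \cdot 233 + g} = \frac{1}{248 \cdot 233 + 13824} = \frac{1}{57784 + 13824} = \frac{1}{71608}$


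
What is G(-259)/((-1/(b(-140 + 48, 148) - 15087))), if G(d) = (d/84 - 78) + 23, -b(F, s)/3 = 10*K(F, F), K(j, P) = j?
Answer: -2863973/4 ≈ -7.1599e+5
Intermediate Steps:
b(F, s) = -30*F
G(d) = -55 + d/84 (G(d) = (d*(1/84) - 78) + 23 = (d/84 - 78) + 23 = (-78 + d/84) + 23 = -55 + d/84)
G(-259)/((-1/(b(-140 + 48, 148) - 15087))) = (-55 + (1/84)*(-259))/((-1/(-30*(-140 + 48) - 15087))) = (-55 - 37/12)/((-1/(-30*(-92) - 15087))) = -697/(12*((-1/(2760 - 15087)))) = -697/(12*((-1/(-12327)))) = -697/(12*((-1*(-1/12327)))) = -697/(12*1/12327) = -697/12*12327 = -2863973/4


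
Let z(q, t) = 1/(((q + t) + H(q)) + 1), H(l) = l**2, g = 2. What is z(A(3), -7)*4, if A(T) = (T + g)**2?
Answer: 1/161 ≈ 0.0062112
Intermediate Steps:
A(T) = (2 + T)**2 (A(T) = (T + 2)**2 = (2 + T)**2)
z(q, t) = 1/(1 + q + t + q**2) (z(q, t) = 1/(((q + t) + q**2) + 1) = 1/((q + t + q**2) + 1) = 1/(1 + q + t + q**2))
z(A(3), -7)*4 = 4/(1 + (2 + 3)**2 - 7 + ((2 + 3)**2)**2) = 4/(1 + 5**2 - 7 + (5**2)**2) = 4/(1 + 25 - 7 + 25**2) = 4/(1 + 25 - 7 + 625) = 4/644 = (1/644)*4 = 1/161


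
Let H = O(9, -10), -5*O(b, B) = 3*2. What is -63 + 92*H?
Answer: -867/5 ≈ -173.40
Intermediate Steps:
O(b, B) = -6/5 (O(b, B) = -3*2/5 = -⅕*6 = -6/5)
H = -6/5 ≈ -1.2000
-63 + 92*H = -63 + 92*(-6/5) = -63 - 552/5 = -867/5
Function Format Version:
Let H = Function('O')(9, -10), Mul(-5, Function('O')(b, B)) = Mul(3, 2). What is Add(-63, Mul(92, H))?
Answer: Rational(-867, 5) ≈ -173.40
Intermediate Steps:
Function('O')(b, B) = Rational(-6, 5) (Function('O')(b, B) = Mul(Rational(-1, 5), Mul(3, 2)) = Mul(Rational(-1, 5), 6) = Rational(-6, 5))
H = Rational(-6, 5) ≈ -1.2000
Add(-63, Mul(92, H)) = Add(-63, Mul(92, Rational(-6, 5))) = Add(-63, Rational(-552, 5)) = Rational(-867, 5)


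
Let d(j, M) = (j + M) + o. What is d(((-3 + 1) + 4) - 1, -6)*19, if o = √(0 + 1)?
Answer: -76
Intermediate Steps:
o = 1 (o = √1 = 1)
d(j, M) = 1 + M + j (d(j, M) = (j + M) + 1 = (M + j) + 1 = 1 + M + j)
d(((-3 + 1) + 4) - 1, -6)*19 = (1 - 6 + (((-3 + 1) + 4) - 1))*19 = (1 - 6 + ((-2 + 4) - 1))*19 = (1 - 6 + (2 - 1))*19 = (1 - 6 + 1)*19 = -4*19 = -76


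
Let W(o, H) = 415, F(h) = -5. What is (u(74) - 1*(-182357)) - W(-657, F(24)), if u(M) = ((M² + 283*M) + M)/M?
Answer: 182300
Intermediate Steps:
u(M) = (M² + 284*M)/M
(u(74) - 1*(-182357)) - W(-657, F(24)) = ((284 + 74) - 1*(-182357)) - 1*415 = (358 + 182357) - 415 = 182715 - 415 = 182300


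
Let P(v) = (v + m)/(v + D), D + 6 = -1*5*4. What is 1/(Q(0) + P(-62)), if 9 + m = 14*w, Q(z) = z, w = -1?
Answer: 88/85 ≈ 1.0353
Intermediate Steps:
D = -26 (D = -6 - 1*5*4 = -6 - 5*4 = -6 - 20 = -26)
m = -23 (m = -9 + 14*(-1) = -9 - 14 = -23)
P(v) = (-23 + v)/(-26 + v) (P(v) = (v - 23)/(v - 26) = (-23 + v)/(-26 + v))
1/(Q(0) + P(-62)) = 1/(0 + (-23 - 62)/(-26 - 62)) = 1/(0 - 85/(-88)) = 1/(0 - 1/88*(-85)) = 1/(0 + 85/88) = 1/(85/88) = 88/85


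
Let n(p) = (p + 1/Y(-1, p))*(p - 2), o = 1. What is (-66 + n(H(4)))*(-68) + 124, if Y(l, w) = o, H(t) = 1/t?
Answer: 19043/4 ≈ 4760.8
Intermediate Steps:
Y(l, w) = 1
n(p) = (1 + p)*(-2 + p) (n(p) = (p + 1/1)*(p - 2) = (p + 1)*(-2 + p) = (1 + p)*(-2 + p))
(-66 + n(H(4)))*(-68) + 124 = (-66 + (-2 + (1/4)**2 - 1/4))*(-68) + 124 = (-66 + (-2 + (1/4)**2 - 1*1/4))*(-68) + 124 = (-66 + (-2 + 1/16 - 1/4))*(-68) + 124 = (-66 - 35/16)*(-68) + 124 = -1091/16*(-68) + 124 = 18547/4 + 124 = 19043/4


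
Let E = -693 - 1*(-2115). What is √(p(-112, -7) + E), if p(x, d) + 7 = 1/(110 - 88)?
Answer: 3*√76098/22 ≈ 37.617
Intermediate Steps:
p(x, d) = -153/22 (p(x, d) = -7 + 1/(110 - 88) = -7 + 1/22 = -153/22)
E = 1422 (E = -693 + 2115 = 1422)
√(p(-112, -7) + E) = √(-153/22 + 1422) = √(31131/22) = 3*√76098/22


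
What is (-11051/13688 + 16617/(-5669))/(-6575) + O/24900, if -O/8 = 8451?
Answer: -114955058573779/42346771262200 ≈ -2.7146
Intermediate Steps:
O = -67608 (O = -8*8451 = -67608)
(-11051/13688 + 16617/(-5669))/(-6575) + O/24900 = (-11051/13688 + 16617/(-5669))/(-6575) - 67608/24900 = (-11051*1/13688 + 16617*(-1/5669))*(-1/6575) - 67608*1/24900 = (-11051/13688 - 16617/5669)*(-1/6575) - 5634/2075 = -290101615/77597272*(-1/6575) - 5634/2075 = 58020323/102040412680 - 5634/2075 = -114955058573779/42346771262200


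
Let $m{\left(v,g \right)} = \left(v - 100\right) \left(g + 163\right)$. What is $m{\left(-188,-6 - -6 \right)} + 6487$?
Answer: $-40457$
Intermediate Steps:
$m{\left(v,g \right)} = \left(-100 + v\right) \left(163 + g\right)$
$m{\left(-188,-6 - -6 \right)} + 6487 = \left(-16300 - 100 \left(-6 - -6\right) + 163 \left(-188\right) + \left(-6 - -6\right) \left(-188\right)\right) + 6487 = \left(-16300 - 100 \left(-6 + 6\right) - 30644 + \left(-6 + 6\right) \left(-188\right)\right) + 6487 = \left(-16300 - 0 - 30644 + 0 \left(-188\right)\right) + 6487 = \left(-16300 + 0 - 30644 + 0\right) + 6487 = -46944 + 6487 = -40457$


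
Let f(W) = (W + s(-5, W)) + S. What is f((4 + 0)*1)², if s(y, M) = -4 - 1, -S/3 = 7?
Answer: 484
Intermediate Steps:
S = -21 (S = -3*7 = -21)
s(y, M) = -5
f(W) = -26 + W (f(W) = (W - 5) - 21 = (-5 + W) - 21 = -26 + W)
f((4 + 0)*1)² = (-26 + (4 + 0)*1)² = (-26 + 4*1)² = (-26 + 4)² = (-22)² = 484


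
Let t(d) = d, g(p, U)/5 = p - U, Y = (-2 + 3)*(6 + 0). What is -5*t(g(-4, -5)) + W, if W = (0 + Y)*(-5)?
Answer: -55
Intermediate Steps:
Y = 6 (Y = 1*6 = 6)
g(p, U) = -5*U + 5*p (g(p, U) = 5*(p - U) = -5*U + 5*p)
W = -30 (W = (0 + 6)*(-5) = 6*(-5) = -30)
-5*t(g(-4, -5)) + W = -5*(-5*(-5) + 5*(-4)) - 30 = -5*(25 - 20) - 30 = -5*5 - 30 = -25 - 30 = -55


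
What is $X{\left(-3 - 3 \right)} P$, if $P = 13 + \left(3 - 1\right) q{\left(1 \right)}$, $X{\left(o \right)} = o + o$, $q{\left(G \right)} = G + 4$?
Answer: $-276$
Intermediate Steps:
$q{\left(G \right)} = 4 + G$
$X{\left(o \right)} = 2 o$
$P = 23$ ($P = 13 + \left(3 - 1\right) \left(4 + 1\right) = 13 + \left(3 - 1\right) 5 = 13 + 2 \cdot 5 = 13 + 10 = 23$)
$X{\left(-3 - 3 \right)} P = 2 \left(-3 - 3\right) 23 = 2 \left(-6\right) 23 = \left(-12\right) 23 = -276$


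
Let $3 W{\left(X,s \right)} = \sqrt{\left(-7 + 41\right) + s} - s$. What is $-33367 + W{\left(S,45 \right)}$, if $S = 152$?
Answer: $-33382 + \frac{\sqrt{79}}{3} \approx -33379.0$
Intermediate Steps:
$W{\left(X,s \right)} = - \frac{s}{3} + \frac{\sqrt{34 + s}}{3}$ ($W{\left(X,s \right)} = \frac{\sqrt{\left(-7 + 41\right) + s} - s}{3} = \frac{\sqrt{34 + s} - s}{3} = - \frac{s}{3} + \frac{\sqrt{34 + s}}{3}$)
$-33367 + W{\left(S,45 \right)} = -33367 + \left(\left(- \frac{1}{3}\right) 45 + \frac{\sqrt{34 + 45}}{3}\right) = -33367 - \left(15 - \frac{\sqrt{79}}{3}\right) = -33382 + \frac{\sqrt{79}}{3}$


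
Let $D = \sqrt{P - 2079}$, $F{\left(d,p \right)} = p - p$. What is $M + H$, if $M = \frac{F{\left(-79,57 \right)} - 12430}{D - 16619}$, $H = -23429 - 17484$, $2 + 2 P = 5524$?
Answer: $- \frac{11299574493157}{276190479} + \frac{12430 \sqrt{682}}{276190479} \approx -40912.0$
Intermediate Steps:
$P = 2761$ ($P = -1 + \frac{1}{2} \cdot 5524 = -1 + 2762 = 2761$)
$F{\left(d,p \right)} = 0$
$H = -40913$
$D = \sqrt{682}$ ($D = \sqrt{2761 - 2079} = \sqrt{682} \approx 26.115$)
$M = - \frac{12430}{-16619 + \sqrt{682}}$ ($M = \frac{0 - 12430}{\sqrt{682} - 16619} = - \frac{12430}{-16619 + \sqrt{682}} \approx 0.74912$)
$M + H = \left(\frac{206574170}{276190479} + \frac{12430 \sqrt{682}}{276190479}\right) - 40913 = - \frac{11299574493157}{276190479} + \frac{12430 \sqrt{682}}{276190479}$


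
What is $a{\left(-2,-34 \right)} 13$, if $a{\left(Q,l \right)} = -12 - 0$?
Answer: $-156$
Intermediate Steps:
$a{\left(Q,l \right)} = -12$ ($a{\left(Q,l \right)} = -12 + 0 = -12$)
$a{\left(-2,-34 \right)} 13 = \left(-12\right) 13 = -156$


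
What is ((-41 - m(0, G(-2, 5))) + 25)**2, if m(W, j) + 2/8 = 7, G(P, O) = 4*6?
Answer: 8281/16 ≈ 517.56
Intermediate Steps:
G(P, O) = 24
m(W, j) = 27/4 (m(W, j) = -1/4 + 7 = 27/4)
((-41 - m(0, G(-2, 5))) + 25)**2 = ((-41 - 1*27/4) + 25)**2 = ((-41 - 27/4) + 25)**2 = (-191/4 + 25)**2 = (-91/4)**2 = 8281/16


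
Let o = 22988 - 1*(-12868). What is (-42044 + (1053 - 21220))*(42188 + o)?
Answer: -4855195284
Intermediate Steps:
o = 35856 (o = 22988 + 12868 = 35856)
(-42044 + (1053 - 21220))*(42188 + o) = (-42044 + (1053 - 21220))*(42188 + 35856) = (-42044 - 20167)*78044 = -62211*78044 = -4855195284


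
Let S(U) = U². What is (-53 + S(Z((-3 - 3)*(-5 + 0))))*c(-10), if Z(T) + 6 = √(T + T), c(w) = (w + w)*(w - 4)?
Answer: 12040 - 6720*√15 ≈ -13986.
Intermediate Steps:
c(w) = 2*w*(-4 + w) (c(w) = (2*w)*(-4 + w) = 2*w*(-4 + w))
Z(T) = -6 + √2*√T (Z(T) = -6 + √(T + T) = -6 + √(2*T) = -6 + √2*√T)
(-53 + S(Z((-3 - 3)*(-5 + 0))))*c(-10) = (-53 + (-6 + √2*√((-3 - 3)*(-5 + 0)))²)*(2*(-10)*(-4 - 10)) = (-53 + (-6 + √2*√(-6*(-5)))²)*(2*(-10)*(-14)) = (-53 + (-6 + √2*√30)²)*280 = (-53 + (-6 + 2*√15)²)*280 = -14840 + 280*(-6 + 2*√15)²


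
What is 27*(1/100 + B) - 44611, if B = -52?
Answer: -4601473/100 ≈ -46015.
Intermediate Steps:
27*(1/100 + B) - 44611 = 27*(1/100 - 52) - 44611 = 27*(-5199/100) - 44611 = -140373/100 - 44611 = -4601473/100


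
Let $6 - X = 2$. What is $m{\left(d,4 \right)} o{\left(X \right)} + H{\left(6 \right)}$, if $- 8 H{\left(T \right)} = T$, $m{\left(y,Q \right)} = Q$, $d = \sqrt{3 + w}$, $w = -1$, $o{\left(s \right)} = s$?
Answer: $\frac{61}{4} \approx 15.25$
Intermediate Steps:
$X = 4$ ($X = 6 - 2 = 4$)
$d = \sqrt{2}$ ($d = \sqrt{3 - 1} = \sqrt{2} \approx 1.4142$)
$H{\left(T \right)} = - \frac{T}{8}$
$m{\left(d,4 \right)} o{\left(X \right)} + H{\left(6 \right)} = 4 \cdot 4 - \frac{3}{4} = 16 - \frac{3}{4} = \frac{61}{4}$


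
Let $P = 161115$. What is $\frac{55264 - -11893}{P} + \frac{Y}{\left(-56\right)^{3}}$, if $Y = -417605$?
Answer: $\frac{79076273287}{28294371840} \approx 2.7948$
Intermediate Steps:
$\frac{55264 - -11893}{P} + \frac{Y}{\left(-56\right)^{3}} = \frac{55264 - -11893}{161115} - \frac{417605}{\left(-56\right)^{3}} = \left(55264 + 11893\right) \frac{1}{161115} - \frac{417605}{-175616} = 67157 \cdot \frac{1}{161115} - - \frac{417605}{175616} = \frac{67157}{161115} + \frac{417605}{175616} = \frac{79076273287}{28294371840}$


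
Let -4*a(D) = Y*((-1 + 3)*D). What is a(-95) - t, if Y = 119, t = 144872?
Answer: -278439/2 ≈ -1.3922e+5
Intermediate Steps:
a(D) = -119*D/2 (a(D) = -119*(-1 + 3)*D/4 = -119*2*D/4 = -119*D/2)
a(-95) - t = -119/2*(-95) - 1*144872 = 11305/2 - 144872 = -278439/2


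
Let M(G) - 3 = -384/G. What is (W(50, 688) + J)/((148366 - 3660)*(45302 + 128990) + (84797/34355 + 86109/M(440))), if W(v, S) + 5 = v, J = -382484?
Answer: -512408981955/33792416491809598 ≈ -1.5163e-5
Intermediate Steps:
W(v, S) = -5 + v
M(G) = 3 - 384/G
(W(50, 688) + J)/((148366 - 3660)*(45302 + 128990) + (84797/34355 + 86109/M(440))) = ((-5 + 50) - 382484)/((148366 - 3660)*(45302 + 128990) + (84797/34355 + 86109/(3 - 384/440))) = (45 - 382484)/(144706*174292 + (84797*(1/34355) + 86109/(3 - 384*1/440))) = -382439/(25221098152 + (84797/34355 + 86109/(3 - 48/55))) = -382439/(25221098152 + (84797/34355 + 86109/(117/55))) = -382439/(25221098152 + (84797/34355 + 86109*(55/117))) = -382439/(25221098152 + (84797/34355 + 1578665/39)) = -382439/(25221098152 + 54238343158/1339845) = -382439/33792416491809598/1339845 = -382439*1339845/33792416491809598 = -512408981955/33792416491809598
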